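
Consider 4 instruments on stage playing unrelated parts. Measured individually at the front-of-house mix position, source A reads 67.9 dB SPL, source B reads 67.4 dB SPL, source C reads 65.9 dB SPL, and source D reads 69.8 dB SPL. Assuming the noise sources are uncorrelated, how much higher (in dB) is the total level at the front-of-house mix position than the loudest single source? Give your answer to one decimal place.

Uncorrelated sources add in intensity (power), not in dB.
L_total = 10·log₁₀(10^(67.9/10) + 10^(67.4/10) + 10^(65.9/10) + 10^(69.8/10)) = 74.00 dB SPL.
Excess over the loudest (69.8 dB): 74.00 − 69.8 = 4.2 dB.

4.2 dB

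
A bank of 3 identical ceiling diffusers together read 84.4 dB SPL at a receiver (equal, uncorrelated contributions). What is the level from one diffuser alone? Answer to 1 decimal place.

3 equal incoherent sources add 10·log₁₀(3) = 4.77 dB over one source.
L_one = 84.4 − 4.77 = 79.6 dB SPL.

79.6 dB SPL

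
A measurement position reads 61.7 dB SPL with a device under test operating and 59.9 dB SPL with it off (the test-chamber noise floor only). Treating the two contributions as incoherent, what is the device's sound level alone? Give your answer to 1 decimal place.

Remove the background by subtracting linear intensities:
L_src = 10·log₁₀(10^(61.7/10) − 10^(59.9/10)) = 10·log₁₀(501900) = 57.0 dB SPL.

57.0 dB SPL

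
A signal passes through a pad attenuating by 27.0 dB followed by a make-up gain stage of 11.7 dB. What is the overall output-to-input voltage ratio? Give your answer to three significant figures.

Net gain = (−27.0) + 11.7 = -15.3 dB.
Voltage ratio = 10^(-15.3/20) = 0.172.

0.172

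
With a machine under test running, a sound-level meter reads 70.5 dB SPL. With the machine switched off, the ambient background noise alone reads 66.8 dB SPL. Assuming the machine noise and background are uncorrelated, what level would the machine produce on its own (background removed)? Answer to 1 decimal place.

68.1 dB SPL

Remove the background by subtracting linear intensities:
L_src = 10·log₁₀(10^(70.5/10) − 10^(66.8/10)) = 10·log₁₀(6434000) = 68.1 dB SPL.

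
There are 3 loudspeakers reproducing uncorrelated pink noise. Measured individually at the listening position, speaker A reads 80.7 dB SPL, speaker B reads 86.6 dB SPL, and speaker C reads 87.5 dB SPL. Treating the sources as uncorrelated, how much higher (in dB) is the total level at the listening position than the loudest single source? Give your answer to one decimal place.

3.1 dB

Incoherent sources sum as intensities:
L_total = 10·log₁₀(10^(80.7/10) + 10^(86.6/10) + 10^(87.5/10)) = 90.56 dB SPL.
Excess over the loudest (87.5 dB): 90.56 − 87.5 = 3.1 dB.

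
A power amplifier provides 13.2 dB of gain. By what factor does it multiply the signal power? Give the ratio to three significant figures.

20.9

Power ratio = 10^(dB/10).
10^(13.2/10) = 10^(1.320) = 20.9.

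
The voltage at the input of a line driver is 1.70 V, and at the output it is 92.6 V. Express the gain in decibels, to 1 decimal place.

Voltage ratio → dB uses the 20·log₁₀ form:
20·log₁₀(92.6/1.70) = 20·log₁₀(54.47) = 34.7 dB.

34.7 dB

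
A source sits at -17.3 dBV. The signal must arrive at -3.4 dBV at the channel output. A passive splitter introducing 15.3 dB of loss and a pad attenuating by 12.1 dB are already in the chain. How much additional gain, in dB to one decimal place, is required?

41.3 dB

The required make-up gain is the shortfall in the dB sum.
G = -3.4 − (-17.3) + 15.3 + 12.1 = 41.3 dB.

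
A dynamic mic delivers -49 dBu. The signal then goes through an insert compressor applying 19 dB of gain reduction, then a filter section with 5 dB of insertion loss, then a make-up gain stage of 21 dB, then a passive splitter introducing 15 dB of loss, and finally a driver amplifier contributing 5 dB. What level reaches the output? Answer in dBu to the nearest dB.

-62 dBu

Cascaded gains and losses add directly in dB.
-49 − 19 − 5 + 21 − 15 + 5 = -62 dBu.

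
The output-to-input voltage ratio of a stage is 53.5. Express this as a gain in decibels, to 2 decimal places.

For a voltage ratio, dB = 20·log₁₀(V₂/V₁).
20·log₁₀(53.5) = 34.57 dB.

34.57 dB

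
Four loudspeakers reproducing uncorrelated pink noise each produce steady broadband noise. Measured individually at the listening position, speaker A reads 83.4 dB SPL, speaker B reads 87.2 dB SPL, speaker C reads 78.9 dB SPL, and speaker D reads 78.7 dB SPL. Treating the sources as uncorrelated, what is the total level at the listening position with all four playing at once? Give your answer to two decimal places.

89.52 dB SPL

Add the sources as powers (linear), then convert back to dB:
L_total = 10·log₁₀(10^(83.4/10) + 10^(87.2/10) + 10^(78.9/10) + 10^(78.7/10)) = 10·log₁₀(895300000) = 89.52 dB SPL.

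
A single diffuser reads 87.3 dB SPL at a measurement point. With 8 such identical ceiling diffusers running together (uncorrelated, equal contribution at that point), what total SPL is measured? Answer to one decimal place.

8 equal incoherent sources raise the level by 10·log₁₀(8) = 9.03 dB.
L_total = 87.3 + 9.03 = 96.3 dB SPL.

96.3 dB SPL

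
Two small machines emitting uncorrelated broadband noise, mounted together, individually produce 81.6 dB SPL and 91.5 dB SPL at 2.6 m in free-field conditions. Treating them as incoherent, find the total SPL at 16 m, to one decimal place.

76.1 dB SPL

Combined at 2.6 m: 10·log₁₀(10^(81.6/10)+10^(91.5/10)) = 91.92 dB SPL.
Then apply −20·log₁₀(16/2.6) = -15.78 dB → 76.1 dB SPL.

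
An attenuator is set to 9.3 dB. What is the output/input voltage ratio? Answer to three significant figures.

0.343

Voltage ratio = 10^(dB/20).
10^(-9.3/20) = 10^(-0.4650) = 0.343.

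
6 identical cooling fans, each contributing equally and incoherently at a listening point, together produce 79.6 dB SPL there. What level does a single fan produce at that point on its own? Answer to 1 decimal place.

71.8 dB SPL

6 equal incoherent sources add 10·log₁₀(6) = 7.78 dB over one source.
L_one = 79.6 − 7.78 = 71.8 dB SPL.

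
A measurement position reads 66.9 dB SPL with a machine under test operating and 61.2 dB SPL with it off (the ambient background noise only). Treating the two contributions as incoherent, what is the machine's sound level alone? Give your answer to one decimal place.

65.5 dB SPL

Background correction is a power subtraction:
L_src = 10·log₁₀(10^(66.9/10) − 10^(61.2/10)) = 10·log₁₀(3580000) = 65.5 dB SPL.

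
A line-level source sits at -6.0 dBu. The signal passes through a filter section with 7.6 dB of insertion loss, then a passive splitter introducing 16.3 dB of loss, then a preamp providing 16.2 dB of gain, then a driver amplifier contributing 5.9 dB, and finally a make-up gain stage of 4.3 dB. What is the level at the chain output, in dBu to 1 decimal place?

In dB, series stages simply add:
-6.0 − 7.6 − 16.3 + 16.2 + 5.9 + 4.3 = -3.5 dBu.

-3.5 dBu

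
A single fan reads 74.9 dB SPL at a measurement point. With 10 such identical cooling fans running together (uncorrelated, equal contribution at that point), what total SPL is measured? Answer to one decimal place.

10 equal incoherent sources raise the level by 10·log₁₀(10) = 10.00 dB.
L_total = 74.9 + 10.00 = 84.9 dB SPL.

84.9 dB SPL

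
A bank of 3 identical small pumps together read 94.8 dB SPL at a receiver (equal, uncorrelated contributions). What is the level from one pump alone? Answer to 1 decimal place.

3 equal incoherent sources add 10·log₁₀(3) = 4.77 dB over one source.
L_one = 94.8 − 4.77 = 90.0 dB SPL.

90.0 dB SPL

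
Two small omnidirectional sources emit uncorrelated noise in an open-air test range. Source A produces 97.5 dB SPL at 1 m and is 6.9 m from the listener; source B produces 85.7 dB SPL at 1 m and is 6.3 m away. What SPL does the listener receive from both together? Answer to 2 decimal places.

81.05 dB SPL

At the listener: L_A = 97.5 − 20·log₁₀(6.9) = 80.723 dB; L_B = 85.7 − 20·log₁₀(6.3) = 69.713 dB.
Combined: 10·log₁₀(10^(80.723/10)+10^(69.713/10)) = 81.05 dB SPL.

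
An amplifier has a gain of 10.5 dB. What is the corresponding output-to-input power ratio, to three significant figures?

11.2

Power ratio = 10^(dB/10).
10^(10.5/10) = 10^(1.050) = 11.2.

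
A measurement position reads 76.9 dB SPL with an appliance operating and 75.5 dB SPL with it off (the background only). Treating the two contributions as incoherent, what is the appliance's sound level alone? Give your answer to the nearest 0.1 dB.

Remove the background by subtracting linear intensities:
L_src = 10·log₁₀(10^(76.9/10) − 10^(75.5/10)) = 10·log₁₀(13500000) = 71.3 dB SPL.

71.3 dB SPL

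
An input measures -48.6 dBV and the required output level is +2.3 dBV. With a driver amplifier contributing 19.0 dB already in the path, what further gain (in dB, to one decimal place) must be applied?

The required make-up gain is the shortfall in the dB sum.
G = +2.3 − (-48.6) − 19.0 = 31.9 dB.

31.9 dB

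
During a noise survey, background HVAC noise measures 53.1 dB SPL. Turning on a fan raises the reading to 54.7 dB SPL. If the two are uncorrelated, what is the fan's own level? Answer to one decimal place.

49.6 dB SPL

Subtract intensities: L_src = 10·log₁₀(10^(L_total/10) − 10^(L_bg/10)).
L_src = 10·log₁₀(10^(54.7/10) − 10^(53.1/10)) = 10·log₁₀(90950) = 49.6 dB SPL.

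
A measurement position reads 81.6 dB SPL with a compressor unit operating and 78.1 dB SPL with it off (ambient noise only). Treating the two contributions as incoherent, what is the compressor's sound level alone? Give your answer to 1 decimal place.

Background correction is a power subtraction:
L_src = 10·log₁₀(10^(81.6/10) − 10^(78.1/10)) = 10·log₁₀(79980000) = 79.0 dB SPL.

79.0 dB SPL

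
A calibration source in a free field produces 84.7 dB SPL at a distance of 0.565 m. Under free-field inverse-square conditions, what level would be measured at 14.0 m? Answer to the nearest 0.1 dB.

Inverse-square spreading gives ΔL = −20·log₁₀(d₂/d₁).
ΔL = −20·log₁₀(14.0/0.565) = -27.88 dB, so L₂ = 84.7 + (-27.88) = 56.8 dB SPL.

56.8 dB SPL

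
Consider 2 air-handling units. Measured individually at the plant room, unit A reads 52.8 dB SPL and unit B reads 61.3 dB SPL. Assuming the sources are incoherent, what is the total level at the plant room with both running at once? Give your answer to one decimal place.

Add the sources as powers (linear), then convert back to dB:
L_total = 10·log₁₀(10^(52.8/10) + 10^(61.3/10)) = 10·log₁₀(1540000) = 61.9 dB SPL.

61.9 dB SPL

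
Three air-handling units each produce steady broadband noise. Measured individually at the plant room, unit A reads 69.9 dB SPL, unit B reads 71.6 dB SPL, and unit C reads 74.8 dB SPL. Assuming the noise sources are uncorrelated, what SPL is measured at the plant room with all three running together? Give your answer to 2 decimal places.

Add the sources as powers (linear), then convert back to dB:
L_total = 10·log₁₀(10^(69.9/10) + 10^(71.6/10) + 10^(74.8/10)) = 10·log₁₀(54430000) = 77.36 dB SPL.

77.36 dB SPL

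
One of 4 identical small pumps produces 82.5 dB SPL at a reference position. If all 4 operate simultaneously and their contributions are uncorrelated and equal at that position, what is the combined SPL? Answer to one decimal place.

88.5 dB SPL

4 equal incoherent sources raise the level by 10·log₁₀(4) = 6.02 dB.
L_total = 82.5 + 6.02 = 88.5 dB SPL.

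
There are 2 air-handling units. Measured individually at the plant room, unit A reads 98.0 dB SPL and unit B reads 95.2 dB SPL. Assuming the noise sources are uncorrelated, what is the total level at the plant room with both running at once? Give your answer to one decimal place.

99.8 dB SPL

Uncorrelated sources add in intensity (power), not in dB.
L_total = 10·log₁₀(10^(98.0/10) + 10^(95.2/10)) = 10·log₁₀(9621000000) = 99.8 dB SPL.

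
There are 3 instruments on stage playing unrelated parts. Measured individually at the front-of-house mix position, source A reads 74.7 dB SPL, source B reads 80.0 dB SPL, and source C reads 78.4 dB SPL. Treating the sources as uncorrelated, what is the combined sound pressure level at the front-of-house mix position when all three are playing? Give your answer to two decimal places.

Incoherent sources sum as intensities:
L_total = 10·log₁₀(10^(74.7/10) + 10^(80.0/10) + 10^(78.4/10)) = 10·log₁₀(198700000) = 82.98 dB SPL.

82.98 dB SPL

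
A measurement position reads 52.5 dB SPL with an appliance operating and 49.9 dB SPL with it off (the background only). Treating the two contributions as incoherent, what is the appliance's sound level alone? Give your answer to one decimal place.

Background correction is a power subtraction:
L_src = 10·log₁₀(10^(52.5/10) − 10^(49.9/10)) = 10·log₁₀(80100) = 49.0 dB SPL.

49.0 dB SPL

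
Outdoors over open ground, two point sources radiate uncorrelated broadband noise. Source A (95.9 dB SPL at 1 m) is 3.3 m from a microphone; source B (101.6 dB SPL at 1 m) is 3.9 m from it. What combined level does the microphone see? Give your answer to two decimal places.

At the listener: L_A = 95.9 − 20·log₁₀(3.3) = 85.530 dB; L_B = 101.6 − 20·log₁₀(3.9) = 89.779 dB.
Combined: 10·log₁₀(10^(85.530/10)+10^(89.779/10)) = 91.16 dB SPL.

91.16 dB SPL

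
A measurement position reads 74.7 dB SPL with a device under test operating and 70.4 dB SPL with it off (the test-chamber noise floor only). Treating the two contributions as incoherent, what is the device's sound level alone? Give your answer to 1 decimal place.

Remove the background by subtracting linear intensities:
L_src = 10·log₁₀(10^(74.7/10) − 10^(70.4/10)) = 10·log₁₀(18550000) = 72.7 dB SPL.

72.7 dB SPL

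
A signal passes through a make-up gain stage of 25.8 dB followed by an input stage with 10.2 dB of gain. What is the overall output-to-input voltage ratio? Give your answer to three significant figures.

Net gain = 25.8 + 10.2 = 36.0 dB.
Voltage ratio = 10^(36.0/20) = 63.1.

63.1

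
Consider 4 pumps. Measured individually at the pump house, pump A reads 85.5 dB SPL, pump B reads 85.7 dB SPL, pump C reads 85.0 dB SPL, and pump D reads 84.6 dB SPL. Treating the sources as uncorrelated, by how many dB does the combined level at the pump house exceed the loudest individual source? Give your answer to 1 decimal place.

5.5 dB

Incoherent sources sum as intensities:
L_total = 10·log₁₀(10^(85.5/10) + 10^(85.7/10) + 10^(85.0/10) + 10^(84.6/10)) = 91.24 dB SPL.
Excess over the loudest (85.7 dB): 91.24 − 85.7 = 5.5 dB.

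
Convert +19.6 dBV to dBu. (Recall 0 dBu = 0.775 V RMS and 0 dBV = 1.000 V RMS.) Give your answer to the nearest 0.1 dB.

+21.8 dBu

The offset between the scales is 20·log₁₀(0.775/1.000) = −2.214 dB.
So dBu = +19.6 + 2.214 = +21.8 dBu.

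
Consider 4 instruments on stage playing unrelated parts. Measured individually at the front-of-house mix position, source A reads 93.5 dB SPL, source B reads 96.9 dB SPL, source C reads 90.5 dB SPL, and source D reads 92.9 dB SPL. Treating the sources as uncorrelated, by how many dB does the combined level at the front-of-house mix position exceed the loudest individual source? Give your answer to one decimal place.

Incoherent sources sum as intensities:
L_total = 10·log₁₀(10^(93.5/10) + 10^(96.9/10) + 10^(90.5/10) + 10^(92.9/10)) = 100.09 dB SPL.
Excess over the loudest (96.9 dB): 100.09 − 96.9 = 3.2 dB.

3.2 dB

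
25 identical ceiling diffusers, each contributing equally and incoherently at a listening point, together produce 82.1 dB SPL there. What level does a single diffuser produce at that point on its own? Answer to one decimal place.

68.1 dB SPL

25 equal incoherent sources add 10·log₁₀(25) = 13.98 dB over one source.
L_one = 82.1 − 13.98 = 68.1 dB SPL.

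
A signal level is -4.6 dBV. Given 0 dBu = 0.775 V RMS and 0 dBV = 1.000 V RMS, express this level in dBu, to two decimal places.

The offset between the scales is 20·log₁₀(0.775/1.000) = −2.214 dB.
So dBu = -4.6 + 2.214 = -2.39 dBu.

-2.39 dBu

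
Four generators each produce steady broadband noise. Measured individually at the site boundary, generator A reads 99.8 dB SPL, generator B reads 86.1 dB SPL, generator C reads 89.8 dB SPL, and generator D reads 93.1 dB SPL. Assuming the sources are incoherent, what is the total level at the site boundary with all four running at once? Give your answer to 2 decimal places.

Incoherent sources sum as intensities:
L_total = 10·log₁₀(10^(99.8/10) + 10^(86.1/10) + 10^(89.8/10) + 10^(93.1/10)) = 10·log₁₀(12954000000) = 101.12 dB SPL.

101.12 dB SPL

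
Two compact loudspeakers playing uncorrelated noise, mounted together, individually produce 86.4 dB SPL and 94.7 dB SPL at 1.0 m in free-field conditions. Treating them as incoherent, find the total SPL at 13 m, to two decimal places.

73.02 dB SPL

Combined at 1.0 m: 10·log₁₀(10^(86.4/10)+10^(94.7/10)) = 95.299 dB SPL.
Then apply −20·log₁₀(13/1.0) = -22.279 dB → 73.02 dB SPL.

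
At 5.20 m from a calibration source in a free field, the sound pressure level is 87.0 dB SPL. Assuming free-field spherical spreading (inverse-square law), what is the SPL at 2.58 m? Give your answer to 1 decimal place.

93.1 dB SPL

Free-field point source: level drops by 20·log₁₀ of the distance ratio.
ΔL = −20·log₁₀(2.58/5.20) = 6.09 dB, so L₂ = 87.0 + (6.09) = 93.1 dB SPL.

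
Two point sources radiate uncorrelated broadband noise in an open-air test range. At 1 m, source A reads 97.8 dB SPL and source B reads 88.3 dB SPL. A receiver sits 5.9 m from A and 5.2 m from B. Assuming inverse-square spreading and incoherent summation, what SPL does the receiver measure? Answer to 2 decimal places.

At the listener: L_A = 97.8 − 20·log₁₀(5.9) = 82.383 dB; L_B = 88.3 − 20·log₁₀(5.2) = 73.980 dB.
Combined: 10·log₁₀(10^(82.383/10)+10^(73.980/10)) = 82.97 dB SPL.

82.97 dB SPL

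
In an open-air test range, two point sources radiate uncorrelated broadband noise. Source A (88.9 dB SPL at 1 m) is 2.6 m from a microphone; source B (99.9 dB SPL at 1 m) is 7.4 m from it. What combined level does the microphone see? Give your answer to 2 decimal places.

At the listener: L_A = 88.9 − 20·log₁₀(2.6) = 80.601 dB; L_B = 99.9 − 20·log₁₀(7.4) = 82.515 dB.
Combined: 10·log₁₀(10^(80.601/10)+10^(82.515/10)) = 84.67 dB SPL.

84.67 dB SPL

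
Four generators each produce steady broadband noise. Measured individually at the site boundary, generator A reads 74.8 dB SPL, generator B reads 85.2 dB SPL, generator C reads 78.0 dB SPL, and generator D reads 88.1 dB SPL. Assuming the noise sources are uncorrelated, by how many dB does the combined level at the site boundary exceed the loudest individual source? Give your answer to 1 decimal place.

Incoherent sources sum as intensities:
L_total = 10·log₁₀(10^(74.8/10) + 10^(85.2/10) + 10^(78.0/10) + 10^(88.1/10)) = 90.29 dB SPL.
Excess over the loudest (88.1 dB): 90.29 − 88.1 = 2.2 dB.

2.2 dB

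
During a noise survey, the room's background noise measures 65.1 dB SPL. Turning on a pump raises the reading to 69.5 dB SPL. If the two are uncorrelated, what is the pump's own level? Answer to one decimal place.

Subtract intensities: L_src = 10·log₁₀(10^(L_total/10) − 10^(L_bg/10)).
L_src = 10·log₁₀(10^(69.5/10) − 10^(65.1/10)) = 10·log₁₀(5677000) = 67.5 dB SPL.

67.5 dB SPL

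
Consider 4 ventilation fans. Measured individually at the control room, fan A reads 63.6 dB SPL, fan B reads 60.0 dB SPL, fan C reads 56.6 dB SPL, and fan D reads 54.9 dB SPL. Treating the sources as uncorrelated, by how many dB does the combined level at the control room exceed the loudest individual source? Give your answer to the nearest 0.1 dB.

2.5 dB

Uncorrelated sources add in intensity (power), not in dB.
L_total = 10·log₁₀(10^(63.6/10) + 10^(60.0/10) + 10^(56.6/10) + 10^(54.9/10)) = 66.08 dB SPL.
Excess over the loudest (63.6 dB): 66.08 − 63.6 = 2.5 dB.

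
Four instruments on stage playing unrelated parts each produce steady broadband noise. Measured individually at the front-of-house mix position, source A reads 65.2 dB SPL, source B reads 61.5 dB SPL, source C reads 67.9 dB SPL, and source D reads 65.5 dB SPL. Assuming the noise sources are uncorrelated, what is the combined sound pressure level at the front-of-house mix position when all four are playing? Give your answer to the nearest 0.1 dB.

71.6 dB SPL

Incoherent sources sum as intensities:
L_total = 10·log₁₀(10^(65.2/10) + 10^(61.5/10) + 10^(67.9/10) + 10^(65.5/10)) = 10·log₁₀(14440000) = 71.6 dB SPL.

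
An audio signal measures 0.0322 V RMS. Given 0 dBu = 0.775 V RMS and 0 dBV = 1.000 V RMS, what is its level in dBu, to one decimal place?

-27.6 dBu

dBu = 20·log₁₀(V / 0.775 V).
20·log₁₀(0.0322/0.775) = -27.6 dBu.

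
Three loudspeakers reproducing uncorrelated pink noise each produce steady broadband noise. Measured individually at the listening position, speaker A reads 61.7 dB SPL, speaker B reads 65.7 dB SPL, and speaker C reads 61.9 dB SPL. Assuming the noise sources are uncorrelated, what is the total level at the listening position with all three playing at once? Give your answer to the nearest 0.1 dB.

Add the sources as powers (linear), then convert back to dB:
L_total = 10·log₁₀(10^(61.7/10) + 10^(65.7/10) + 10^(61.9/10)) = 10·log₁₀(6743000) = 68.3 dB SPL.

68.3 dB SPL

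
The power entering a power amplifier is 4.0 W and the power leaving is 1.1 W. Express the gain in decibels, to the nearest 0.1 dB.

-5.6 dB

Power ratio → dB uses the 10·log₁₀ form:
10·log₁₀(1.1/4.0) = 10·log₁₀(0.2750) = -5.6 dB.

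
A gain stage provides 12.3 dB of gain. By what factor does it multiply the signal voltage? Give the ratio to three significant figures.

4.12

Voltage ratio = 10^(dB/20).
10^(12.3/20) = 10^(0.6150) = 4.12.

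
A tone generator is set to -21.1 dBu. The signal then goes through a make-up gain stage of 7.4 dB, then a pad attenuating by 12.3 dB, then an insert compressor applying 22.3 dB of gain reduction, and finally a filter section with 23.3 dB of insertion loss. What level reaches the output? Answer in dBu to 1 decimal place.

-71.6 dBu

Cascaded gains and losses add directly in dB.
-21.1 + 7.4 − 12.3 − 22.3 − 23.3 = -71.6 dBu.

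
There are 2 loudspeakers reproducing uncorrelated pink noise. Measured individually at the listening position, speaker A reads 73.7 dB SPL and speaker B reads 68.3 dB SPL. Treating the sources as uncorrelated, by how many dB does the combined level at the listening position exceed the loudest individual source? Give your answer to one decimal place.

1.1 dB

Add the sources as powers (linear), then convert back to dB:
L_total = 10·log₁₀(10^(73.7/10) + 10^(68.3/10)) = 74.80 dB SPL.
Excess over the loudest (73.7 dB): 74.80 − 73.7 = 1.1 dB.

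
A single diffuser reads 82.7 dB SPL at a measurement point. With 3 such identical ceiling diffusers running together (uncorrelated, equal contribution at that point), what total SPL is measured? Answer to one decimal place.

87.5 dB SPL

3 equal incoherent sources raise the level by 10·log₁₀(3) = 4.77 dB.
L_total = 82.7 + 4.77 = 87.5 dB SPL.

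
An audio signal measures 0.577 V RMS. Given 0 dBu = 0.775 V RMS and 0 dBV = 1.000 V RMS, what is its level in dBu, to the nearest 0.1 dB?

-2.6 dBu

dBu = 20·log₁₀(V / 0.775 V).
20·log₁₀(0.577/0.775) = -2.6 dBu.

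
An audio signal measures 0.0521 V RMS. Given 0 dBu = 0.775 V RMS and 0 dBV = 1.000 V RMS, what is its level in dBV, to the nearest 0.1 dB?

-25.7 dBV

dBV = 20·log₁₀(V / 1.000 V).
20·log₁₀(0.0521/1.000) = -25.7 dBV.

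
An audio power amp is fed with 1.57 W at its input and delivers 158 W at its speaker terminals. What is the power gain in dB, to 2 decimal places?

Power is a power quantity, so gain = 10·log₁₀(P_out/P_in).
10·log₁₀(158/1.57) = 10·log₁₀(100.6) = 20.03 dB.

20.03 dB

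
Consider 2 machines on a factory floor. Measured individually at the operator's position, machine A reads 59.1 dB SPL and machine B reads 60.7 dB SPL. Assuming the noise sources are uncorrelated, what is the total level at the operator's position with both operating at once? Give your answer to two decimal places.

Uncorrelated sources add in intensity (power), not in dB.
L_total = 10·log₁₀(10^(59.1/10) + 10^(60.7/10)) = 10·log₁₀(1988000) = 62.98 dB SPL.

62.98 dB SPL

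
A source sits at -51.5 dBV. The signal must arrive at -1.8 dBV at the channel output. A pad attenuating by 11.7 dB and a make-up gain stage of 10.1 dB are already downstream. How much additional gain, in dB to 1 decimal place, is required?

51.3 dB

The required make-up gain is the shortfall in the dB sum.
G = -1.8 − (-51.5) + 11.7 − 10.1 = 51.3 dB.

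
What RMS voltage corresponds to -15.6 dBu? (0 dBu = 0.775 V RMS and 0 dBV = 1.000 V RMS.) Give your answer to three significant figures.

V = 0.775 V × 10^(-15.6/20).
= 0.775 × 0.1660 = 0.129 V.

0.129 V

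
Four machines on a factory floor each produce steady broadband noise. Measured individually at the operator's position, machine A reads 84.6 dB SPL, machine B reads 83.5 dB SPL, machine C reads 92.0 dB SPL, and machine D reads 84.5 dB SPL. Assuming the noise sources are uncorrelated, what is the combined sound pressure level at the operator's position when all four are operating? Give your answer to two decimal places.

93.76 dB SPL

Incoherent sources sum as intensities:
L_total = 10·log₁₀(10^(84.6/10) + 10^(83.5/10) + 10^(92.0/10) + 10^(84.5/10)) = 10·log₁₀(2379000000) = 93.76 dB SPL.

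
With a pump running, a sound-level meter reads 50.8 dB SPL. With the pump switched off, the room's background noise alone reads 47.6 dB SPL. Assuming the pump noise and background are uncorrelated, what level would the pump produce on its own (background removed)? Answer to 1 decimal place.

48.0 dB SPL

Remove the background by subtracting linear intensities:
L_src = 10·log₁₀(10^(50.8/10) − 10^(47.6/10)) = 10·log₁₀(62680) = 48.0 dB SPL.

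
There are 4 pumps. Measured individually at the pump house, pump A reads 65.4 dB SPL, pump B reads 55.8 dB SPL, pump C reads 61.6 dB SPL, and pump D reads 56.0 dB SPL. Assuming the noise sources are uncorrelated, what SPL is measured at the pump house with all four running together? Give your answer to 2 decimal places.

Add the sources as powers (linear), then convert back to dB:
L_total = 10·log₁₀(10^(65.4/10) + 10^(55.8/10) + 10^(61.6/10) + 10^(56.0/10)) = 10·log₁₀(5691000) = 67.55 dB SPL.

67.55 dB SPL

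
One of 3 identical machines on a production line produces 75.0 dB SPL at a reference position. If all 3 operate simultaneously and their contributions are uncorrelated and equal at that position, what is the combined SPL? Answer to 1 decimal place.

3 equal incoherent sources raise the level by 10·log₁₀(3) = 4.77 dB.
L_total = 75.0 + 4.77 = 79.8 dB SPL.

79.8 dB SPL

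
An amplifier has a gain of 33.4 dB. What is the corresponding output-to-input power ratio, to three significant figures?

Power ratio = 10^(dB/10).
10^(33.4/10) = 10^(3.340) = 2190.

2190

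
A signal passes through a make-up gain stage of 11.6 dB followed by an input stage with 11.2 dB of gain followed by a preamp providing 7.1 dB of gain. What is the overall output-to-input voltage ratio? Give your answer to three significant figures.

31.3

Net gain = 11.6 + 11.2 + 7.1 = 29.9 dB.
Voltage ratio = 10^(29.9/20) = 31.3.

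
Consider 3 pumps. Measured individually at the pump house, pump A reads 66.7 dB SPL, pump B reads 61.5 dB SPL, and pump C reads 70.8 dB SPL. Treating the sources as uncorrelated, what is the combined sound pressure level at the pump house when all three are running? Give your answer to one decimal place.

72.6 dB SPL

Add the sources as powers (linear), then convert back to dB:
L_total = 10·log₁₀(10^(66.7/10) + 10^(61.5/10) + 10^(70.8/10)) = 10·log₁₀(18110000) = 72.6 dB SPL.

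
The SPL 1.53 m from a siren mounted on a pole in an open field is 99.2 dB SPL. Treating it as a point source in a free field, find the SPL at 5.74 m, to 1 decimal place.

For a point source in a free field, ΔL = −20·log₁₀(d₂/d₁).
ΔL = −20·log₁₀(5.74/1.53) = -11.48 dB, so L₂ = 99.2 + (-11.48) = 87.7 dB SPL.

87.7 dB SPL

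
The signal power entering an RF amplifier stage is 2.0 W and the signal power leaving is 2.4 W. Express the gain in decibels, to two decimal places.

0.79 dB

For a power ratio, dB = 10·log₁₀(P₂/P₁).
10·log₁₀(2.4/2.0) = 10·log₁₀(1.200) = 0.79 dB.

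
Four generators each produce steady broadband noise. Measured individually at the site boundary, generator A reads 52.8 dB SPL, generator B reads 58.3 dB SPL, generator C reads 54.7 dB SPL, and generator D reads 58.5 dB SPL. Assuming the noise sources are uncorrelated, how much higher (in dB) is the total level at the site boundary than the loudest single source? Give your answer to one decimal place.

Add the sources as powers (linear), then convert back to dB:
L_total = 10·log₁₀(10^(52.8/10) + 10^(58.3/10) + 10^(54.7/10) + 10^(58.5/10)) = 62.72 dB SPL.
Excess over the loudest (58.5 dB): 62.72 − 58.5 = 4.2 dB.

4.2 dB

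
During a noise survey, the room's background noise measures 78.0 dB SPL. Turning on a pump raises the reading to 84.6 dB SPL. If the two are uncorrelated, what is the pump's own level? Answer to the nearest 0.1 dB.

83.5 dB SPL

Remove the background by subtracting linear intensities:
L_src = 10·log₁₀(10^(84.6/10) − 10^(78.0/10)) = 10·log₁₀(225300000) = 83.5 dB SPL.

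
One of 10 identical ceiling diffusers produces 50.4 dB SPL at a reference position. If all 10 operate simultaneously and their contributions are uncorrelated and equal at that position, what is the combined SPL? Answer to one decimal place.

60.4 dB SPL

10 equal incoherent sources raise the level by 10·log₁₀(10) = 10.00 dB.
L_total = 50.4 + 10.00 = 60.4 dB SPL.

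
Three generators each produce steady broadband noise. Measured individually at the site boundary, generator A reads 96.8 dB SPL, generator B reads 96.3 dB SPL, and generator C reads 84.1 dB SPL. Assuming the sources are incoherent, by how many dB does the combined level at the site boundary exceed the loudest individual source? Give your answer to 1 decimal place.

2.9 dB

Add the sources as powers (linear), then convert back to dB:
L_total = 10·log₁₀(10^(96.8/10) + 10^(96.3/10) + 10^(84.1/10)) = 99.69 dB SPL.
Excess over the loudest (96.8 dB): 99.69 − 96.8 = 2.9 dB.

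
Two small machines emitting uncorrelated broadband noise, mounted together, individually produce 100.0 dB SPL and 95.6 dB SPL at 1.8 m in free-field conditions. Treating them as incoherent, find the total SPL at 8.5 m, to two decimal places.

Combined at 1.8 m: 10·log₁₀(10^(100.0/10)+10^(95.6/10)) = 101.345 dB SPL.
Then apply −20·log₁₀(8.5/1.8) = -13.483 dB → 87.86 dB SPL.

87.86 dB SPL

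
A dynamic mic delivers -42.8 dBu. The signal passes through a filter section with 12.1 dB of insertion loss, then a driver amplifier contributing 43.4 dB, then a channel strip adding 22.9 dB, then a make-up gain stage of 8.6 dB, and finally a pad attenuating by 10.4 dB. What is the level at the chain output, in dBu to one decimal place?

+9.6 dBu

In dB, series stages simply add:
-42.8 − 12.1 + 43.4 + 22.9 + 8.6 − 10.4 = +9.6 dBu.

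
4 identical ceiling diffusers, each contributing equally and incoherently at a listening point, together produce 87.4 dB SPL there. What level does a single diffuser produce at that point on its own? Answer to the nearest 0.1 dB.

4 equal incoherent sources add 10·log₁₀(4) = 6.02 dB over one source.
L_one = 87.4 − 6.02 = 81.4 dB SPL.

81.4 dB SPL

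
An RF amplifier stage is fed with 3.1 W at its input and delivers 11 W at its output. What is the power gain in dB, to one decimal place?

Power is a power quantity, so gain = 10·log₁₀(P_out/P_in).
10·log₁₀(11/3.1) = 10·log₁₀(3.548) = 5.5 dB.

5.5 dB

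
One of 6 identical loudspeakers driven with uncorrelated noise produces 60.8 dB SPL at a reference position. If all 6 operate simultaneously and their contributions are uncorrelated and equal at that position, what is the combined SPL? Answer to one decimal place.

68.6 dB SPL

6 equal incoherent sources raise the level by 10·log₁₀(6) = 7.78 dB.
L_total = 60.8 + 7.78 = 68.6 dB SPL.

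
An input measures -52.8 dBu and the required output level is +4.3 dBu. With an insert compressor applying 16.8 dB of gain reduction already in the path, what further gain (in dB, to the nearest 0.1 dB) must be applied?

73.9 dB

The required make-up gain is the shortfall in the dB sum.
G = +4.3 − (-52.8) + 16.8 = 73.9 dB.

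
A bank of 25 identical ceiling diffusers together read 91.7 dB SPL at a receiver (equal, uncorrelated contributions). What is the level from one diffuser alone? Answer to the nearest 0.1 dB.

77.7 dB SPL

25 equal incoherent sources add 10·log₁₀(25) = 13.98 dB over one source.
L_one = 91.7 − 13.98 = 77.7 dB SPL.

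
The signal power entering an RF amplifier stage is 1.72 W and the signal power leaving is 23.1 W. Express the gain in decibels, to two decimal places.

11.28 dB

Power ratio → dB uses the 10·log₁₀ form:
10·log₁₀(23.1/1.72) = 10·log₁₀(13.43) = 11.28 dB.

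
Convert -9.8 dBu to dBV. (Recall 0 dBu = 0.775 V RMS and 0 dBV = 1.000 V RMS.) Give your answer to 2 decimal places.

The offset between the scales is 20·log₁₀(0.775/1.000) = −2.214 dB.
So dBV = -9.8 − 2.214 = -12.01 dBV.

-12.01 dBV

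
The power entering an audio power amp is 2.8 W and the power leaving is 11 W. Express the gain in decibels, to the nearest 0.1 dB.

For a power ratio, dB = 10·log₁₀(P₂/P₁).
10·log₁₀(11/2.8) = 10·log₁₀(3.929) = 5.9 dB.

5.9 dB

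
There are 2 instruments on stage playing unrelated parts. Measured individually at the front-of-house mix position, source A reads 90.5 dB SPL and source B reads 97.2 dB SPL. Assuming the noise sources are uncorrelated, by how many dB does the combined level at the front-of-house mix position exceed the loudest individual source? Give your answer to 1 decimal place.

0.8 dB

Add the sources as powers (linear), then convert back to dB:
L_total = 10·log₁₀(10^(90.5/10) + 10^(97.2/10)) = 98.04 dB SPL.
Excess over the loudest (97.2 dB): 98.04 − 97.2 = 0.8 dB.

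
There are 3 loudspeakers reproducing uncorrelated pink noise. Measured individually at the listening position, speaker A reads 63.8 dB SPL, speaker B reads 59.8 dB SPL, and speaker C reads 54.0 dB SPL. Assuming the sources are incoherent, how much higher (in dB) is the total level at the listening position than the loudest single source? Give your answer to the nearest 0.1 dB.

Incoherent sources sum as intensities:
L_total = 10·log₁₀(10^(63.8/10) + 10^(59.8/10) + 10^(54.0/10)) = 65.57 dB SPL.
Excess over the loudest (63.8 dB): 65.57 − 63.8 = 1.8 dB.

1.8 dB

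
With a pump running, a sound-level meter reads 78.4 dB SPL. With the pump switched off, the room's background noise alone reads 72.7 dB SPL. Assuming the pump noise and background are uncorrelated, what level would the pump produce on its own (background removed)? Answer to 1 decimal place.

77.0 dB SPL

Background correction is a power subtraction:
L_src = 10·log₁₀(10^(78.4/10) − 10^(72.7/10)) = 10·log₁₀(50560000) = 77.0 dB SPL.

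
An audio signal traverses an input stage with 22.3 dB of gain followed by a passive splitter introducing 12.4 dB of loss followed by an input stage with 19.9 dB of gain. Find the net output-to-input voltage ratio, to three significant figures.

Net gain = 22.3 + (−12.4) + 19.9 = 29.8 dB.
Voltage ratio = 10^(29.8/20) = 30.9.

30.9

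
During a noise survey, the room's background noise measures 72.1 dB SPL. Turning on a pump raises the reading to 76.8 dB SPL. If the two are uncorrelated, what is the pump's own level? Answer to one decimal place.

Remove the background by subtracting linear intensities:
L_src = 10·log₁₀(10^(76.8/10) − 10^(72.1/10)) = 10·log₁₀(31640000) = 75.0 dB SPL.

75.0 dB SPL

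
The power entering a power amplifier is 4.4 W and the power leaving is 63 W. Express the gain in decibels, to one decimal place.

Power ratio → dB uses the 10·log₁₀ form:
10·log₁₀(63/4.4) = 10·log₁₀(14.32) = 11.6 dB.

11.6 dB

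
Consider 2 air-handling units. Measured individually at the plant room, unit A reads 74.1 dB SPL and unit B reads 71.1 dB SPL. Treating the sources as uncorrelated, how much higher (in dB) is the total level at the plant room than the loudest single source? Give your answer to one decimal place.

1.8 dB

Incoherent sources sum as intensities:
L_total = 10·log₁₀(10^(74.1/10) + 10^(71.1/10)) = 75.86 dB SPL.
Excess over the loudest (74.1 dB): 75.86 − 74.1 = 1.8 dB.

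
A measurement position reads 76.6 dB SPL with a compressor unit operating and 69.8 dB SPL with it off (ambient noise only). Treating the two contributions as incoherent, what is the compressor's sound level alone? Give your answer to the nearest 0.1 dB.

75.6 dB SPL

Subtract intensities: L_src = 10·log₁₀(10^(L_total/10) − 10^(L_bg/10)).
L_src = 10·log₁₀(10^(76.6/10) − 10^(69.8/10)) = 10·log₁₀(36160000) = 75.6 dB SPL.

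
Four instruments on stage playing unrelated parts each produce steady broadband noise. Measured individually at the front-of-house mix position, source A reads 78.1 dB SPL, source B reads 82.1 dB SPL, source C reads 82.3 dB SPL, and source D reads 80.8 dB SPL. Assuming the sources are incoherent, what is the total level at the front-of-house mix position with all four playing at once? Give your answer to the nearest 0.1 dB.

87.1 dB SPL

Add the sources as powers (linear), then convert back to dB:
L_total = 10·log₁₀(10^(78.1/10) + 10^(82.1/10) + 10^(82.3/10) + 10^(80.8/10)) = 10·log₁₀(516800000) = 87.1 dB SPL.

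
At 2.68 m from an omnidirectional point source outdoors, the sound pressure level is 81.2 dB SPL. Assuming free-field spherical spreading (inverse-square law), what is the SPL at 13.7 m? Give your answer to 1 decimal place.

For a point source in a free field, ΔL = −20·log₁₀(d₂/d₁).
ΔL = −20·log₁₀(13.7/2.68) = -14.17 dB, so L₂ = 81.2 + (-14.17) = 67.0 dB SPL.

67.0 dB SPL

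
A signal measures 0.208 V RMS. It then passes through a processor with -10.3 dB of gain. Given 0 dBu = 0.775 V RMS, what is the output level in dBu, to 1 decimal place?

-21.7 dBu

Input level: 20·log₁₀(0.208/0.775) = -11.42 dBu.
Output: -11.42 − 10.3 = -21.7 dBu.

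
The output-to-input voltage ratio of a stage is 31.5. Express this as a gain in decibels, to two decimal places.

For a voltage ratio, dB = 20·log₁₀(V₂/V₁).
20·log₁₀(31.5) = 29.97 dB.

29.97 dB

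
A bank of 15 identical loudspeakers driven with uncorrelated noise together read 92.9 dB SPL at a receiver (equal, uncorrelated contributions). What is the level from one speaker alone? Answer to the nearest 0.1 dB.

15 equal incoherent sources add 10·log₁₀(15) = 11.76 dB over one source.
L_one = 92.9 − 11.76 = 81.1 dB SPL.

81.1 dB SPL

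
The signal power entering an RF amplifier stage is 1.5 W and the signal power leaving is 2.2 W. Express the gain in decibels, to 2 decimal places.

1.66 dB

For a power ratio, dB = 10·log₁₀(P₂/P₁).
10·log₁₀(2.2/1.5) = 10·log₁₀(1.467) = 1.66 dB.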